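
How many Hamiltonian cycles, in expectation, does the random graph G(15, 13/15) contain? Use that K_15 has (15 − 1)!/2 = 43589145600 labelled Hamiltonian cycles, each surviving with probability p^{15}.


K_15 has (15 − 1)!/2 = 43589145600 labelled Hamiltonian cycles.
For each such Hamiltonian cycle H, let X_H = 1 if all 15 edges of H are present in G. Then P[X_H = 1] = p^{15} = (13/15)^{15} = 51185893014090757/437893890380859375.
By linearity: E[X] = Σ_H E[X_H] = 43589145600 · p^{15} = 43589145600 · 51185893014090757/437893890380859375 = 367267381606127548722176/72081298828125.
Numerically: E[X] ≈ 5.095e+09.

E[X] = 43589145600 · (13/15)^{15} = 367267381606127548722176/72081298828125 ≈ 5.095e+09.


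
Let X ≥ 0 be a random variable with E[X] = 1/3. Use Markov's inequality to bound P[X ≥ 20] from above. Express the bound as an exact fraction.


μ = E[X] = 1/3, a = 20.
Markov: P[X ≥ 20] ≤ μ/a = (1/3)/20 = 1/60.
Numerically: ≈ 0.01667.
(Since a = 20 > μ = 0.33333, the bound 1/60 is < 1 and informative.)

P[X ≥ 20] ≤ 1/60 ≈ 0.01667.


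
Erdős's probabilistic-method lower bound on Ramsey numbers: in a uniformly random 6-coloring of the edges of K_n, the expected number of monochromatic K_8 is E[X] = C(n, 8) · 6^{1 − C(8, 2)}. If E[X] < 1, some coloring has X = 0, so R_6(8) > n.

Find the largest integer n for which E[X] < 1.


We need C(n, 8) · 6^{1 − 28} < 1, i.e. C(n, 8) < 6^{28 − 1} = 1023490369077469249536.
Check values of n near the boundary:
  n = 1591: C(1591, 8) = 1000427749141189953870; 1000427749141189953870 < 1023490369077469249536? YES
  n = 1592: C(1592, 8) = 1005480414540892933435; 1005480414540892933435 < 1023490369077469249536? YES
  n = 1593: C(1593, 8) = 1010555394551193970323; 1010555394551193970323 < 1023490369077469249536? YES
  n = 1594: C(1594, 8) = 1015652773590544255167; 1015652773590544255167 < 1023490369077469249536? YES
  n = 1595: C(1595, 8) = 1020772636343363633895; 1020772636343363633895 < 1023490369077469249536? YES
  n = 1596: C(1596, 8) = 1025915067760710553965; 1025915067760710553965 < 1023490369077469249536? NO
The largest n with C(n, 8) < 1023490369077469249536 is n = 1595 (where E[X] = 113419181815929292655/113721152119718805504 ≈ 0.997345). Hence R_6(8) > 1595, i.e. R_6(8) ≥ 1596.

Largest n = 1595; hence R_6(8) > 1595.


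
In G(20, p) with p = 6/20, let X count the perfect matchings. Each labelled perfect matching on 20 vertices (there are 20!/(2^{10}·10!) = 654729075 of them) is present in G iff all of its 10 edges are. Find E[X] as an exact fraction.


K_20 has 20!/(2^{10}·10!) = 654729075 labelled perfect matchings.
For each such perfect matching H, let X_H = 1 if all 10 edges of H are present in G. Then P[X_H = 1] = p^{10} = (3/10)^{10} = 59049/10000000000.
By linearity of expectation: E[X] = Σ_H E[X_H] = 654729075 · p^{10} = 654729075 · 59049/10000000000 = 1546443885987/400000000.
Numerically: E[X] ≈ 3866.11.

E[X] = 654729075 · (3/10)^{10} = 1546443885987/400000000 ≈ 3866.11.


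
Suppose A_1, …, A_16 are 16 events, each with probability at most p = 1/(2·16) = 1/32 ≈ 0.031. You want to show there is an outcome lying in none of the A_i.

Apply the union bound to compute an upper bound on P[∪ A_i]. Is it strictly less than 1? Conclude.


Union bound: P[∪_{i=1}^{16} A_i] ≤ Σ_i P[A_i] ≤ 16·p = 16·(1/32) = 1/2.
Numerically: 1/2 ≈ 0.500.
Is 1/2 < 1? YES.
Since P[∪ A_i] ≤ 1/2 < 1, the complement has P[∩ A_i^c] ≥ 1 − 1/2 = 1/2 > 0, so some outcome avoids every A_i.

16·p = 1/2 ≈ 0.500; existence CERTIFIED by the union bound.


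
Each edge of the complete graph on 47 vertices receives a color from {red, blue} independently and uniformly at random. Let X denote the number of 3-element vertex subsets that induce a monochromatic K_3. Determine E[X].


Let X = Σ_S X_S over the C(47, 3) = 16215 subsets S of size 3, where X_S = 1 if the K_3 on S is monochromatic.
For a fixed S, the K_3 on S has C(3, 2) = 3 edges. P[all 3 edges red] = (1/2)^3, and likewise for blue, so P[monochromatic] = 2·(1/2)^3 = 2^{1 − 3} = 1/4.
By linearity: E[X] = C(47, 3) · 2^{1 − 3} = 16215 · 1/4 = 16215/4.
Numerically: E[X] ≈ 4053.750000.

E[X] = C(47,3)·2^(1−C(3,2)) = 16215/4 ≈ 4053.750000.


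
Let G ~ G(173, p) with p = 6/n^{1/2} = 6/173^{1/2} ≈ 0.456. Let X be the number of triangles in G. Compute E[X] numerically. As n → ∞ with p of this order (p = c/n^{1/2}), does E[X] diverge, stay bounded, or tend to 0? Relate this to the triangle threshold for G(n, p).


Number of potential triangles: C(173, 3) = 848046.
Each occurs with probability p³ ≈ (0.456)³ ≈ 9.49259e-02.
By linearity: E[X] = C(173, 3)·p³ ≈ 848046 · 9.49259e-02 ≈ 80501.506.
Since α = 1/2 < 1, p = c/n^{1/2} ≫ 1/n is above the triangle threshold p ~ 1/n. Asymptotically E[X] ~ (c³/6)·n^{3(1−α)} = (6³/6)·n^{1.5} → ∞; triangles are abundant w.h.p.

E[X] ≈ 80501.506; in regime p = Θ(1/n^{1/2}) E[X] diverges (above the triangle threshold p ~ 1/n).


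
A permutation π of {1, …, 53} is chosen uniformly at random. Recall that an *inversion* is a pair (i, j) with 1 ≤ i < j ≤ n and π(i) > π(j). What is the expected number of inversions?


Write X = Σ X_I over the C(53, 2) = 1378 pairs i < j, with X_I the indicator of one inversion.
There are 1378 indicators.
For each fixed pair i < j, the values π(i) and π(j) are two distinct elements of {1, …, 53} in uniformly random order; by symmetry P[π(i) > π(j)] = 1/2.
By linearity: E[X] = 1378 · (1/2) = C(53, 2) · (1/2) = 1378/2 = 689 ≈ 689.000000.

E[X] = 689 = 689.000000.


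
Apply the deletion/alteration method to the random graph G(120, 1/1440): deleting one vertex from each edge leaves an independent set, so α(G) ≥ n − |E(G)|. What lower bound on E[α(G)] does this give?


E[|E(G)|] = C(120, 2)·p = 7140 · (1/1440) = 119/24.
E[α(G)] ≥ n − E[|E(G)|] = 120 − 119/24 = 2761/24.
Numerically: ≈ 115.0417.
(This is only a lower bound; the true E[α(G)] may be larger.)

E[α(G)] ≥ 2761/24 ≈ 115.0417.


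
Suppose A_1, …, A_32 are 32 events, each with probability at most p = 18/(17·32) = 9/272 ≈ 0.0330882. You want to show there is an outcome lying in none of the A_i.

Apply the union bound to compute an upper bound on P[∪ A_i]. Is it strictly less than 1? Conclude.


Union bound: P[∪_{i=1}^{32} A_i] ≤ Σ_i P[A_i] ≤ 32·p = 32·(9/272) = 18/17.
Numerically: 18/17 ≈ 1.0588235.
Is 18/17 < 1? NO.
Since the bound 18/17 is ≥ 1, the union bound is uninformative here; it does NOT by itself certify existence.

32·p = 18/17 ≈ 1.0588235; existence NOT certified by the union bound.


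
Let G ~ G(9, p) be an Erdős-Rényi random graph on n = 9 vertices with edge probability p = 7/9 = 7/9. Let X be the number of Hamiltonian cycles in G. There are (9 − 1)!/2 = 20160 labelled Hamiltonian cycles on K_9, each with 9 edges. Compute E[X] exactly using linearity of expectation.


K_9 has (9 − 1)!/2 = 20160 labelled Hamiltonian cycles.
For each such Hamiltonian cycle H, let X_H = 1 if all 9 edges of H are present in G. Then P[X_H = 1] = p^{9} = (7/9)^{9} = 40353607/387420489.
Summing the indicators: E[X] = Σ_H E[X_H] = 20160 · p^{9} = 20160 · 40353607/387420489 = 90392079680/43046721.
Numerically: E[X] ≈ 2100.

E[X] = 20160 · (7/9)^{9} = 90392079680/43046721 ≈ 2100.


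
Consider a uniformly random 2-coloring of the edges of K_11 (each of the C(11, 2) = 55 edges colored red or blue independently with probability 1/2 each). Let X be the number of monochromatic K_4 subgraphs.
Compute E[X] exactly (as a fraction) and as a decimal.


Let X = Σ_S X_S over the C(11, 4) = 330 subsets S of size 4, where X_S = 1 if the K_4 on S is monochromatic.
For a fixed S, the K_4 on S has C(4, 2) = 6 edges. P[all 6 edges red] = (1/2)^6, and likewise for blue, so P[monochromatic] = 2·(1/2)^6 = 2^{1 − 6} = 1/32.
Summing: E[X] = C(11, 4) · 2^{1 − 6} = 330 · 1/32 = 165/16.
Numerically: E[X] ≈ 10.31250.

E[X] = C(11,4)·2^(1−C(4,2)) = 165/16 ≈ 10.31250.


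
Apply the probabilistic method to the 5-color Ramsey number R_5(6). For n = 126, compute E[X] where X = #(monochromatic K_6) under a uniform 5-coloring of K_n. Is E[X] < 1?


E[X] = C(126, 6) · 5^{1 − 15} = 4925156775 · 5^{−14} = 4925156775/6103515625.
As a reduced fraction: E[X] = 197006271/244140625 ≈ 0.807.
Is E[X] < 1? YES.
Since E[X] < 1, there exists a 5-coloring of K_{126} with no monochromatic K_6; hence R_5(6) > 126.

E[X] = 197006271/244140625 ≈ 0.807; E[X] < 1, so R_5(6) > 126.


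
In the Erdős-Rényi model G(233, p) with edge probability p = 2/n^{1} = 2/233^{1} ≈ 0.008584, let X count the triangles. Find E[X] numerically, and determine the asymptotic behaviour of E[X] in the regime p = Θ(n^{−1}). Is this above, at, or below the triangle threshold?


Number of potential triangles: C(233, 3) = 2081156.
Each occurs with probability p³ ≈ (0.008584)³ ≈ 6.324442e-07.
By linearity: E[X] = C(233, 3)·p³ ≈ 2081156 · 6.324442e-07 ≈ 1.3162.
Here α = 1, so p = 2/n is exactly at the triangle threshold p ~ 1/n. Asymptotically E[X] → c³/6 = 2³/6 = 4/3 ≈ 1.3333, a bounded constant. In this regime the triangle count is asymptotically Poisson(c³/6).

E[X] ≈ 1.3162; in regime p = Θ(1/n^{1}) E[X] stays bounded (at the triangle threshold p ~ 1/n).


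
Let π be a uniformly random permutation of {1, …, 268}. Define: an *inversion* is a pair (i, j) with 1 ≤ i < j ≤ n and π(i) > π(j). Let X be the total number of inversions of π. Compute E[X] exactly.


Write X = Σ X_I over the C(268, 2) = 35778 pairs i < j, with X_I the indicator of one inversion.
There are 35778 indicators.
For each fixed pair i < j, the values π(i) and π(j) are two distinct elements of {1, …, 268} in uniformly random order; by symmetry P[π(i) > π(j)] = 1/2.
By linearity: E[X] = 35778 · (1/2) = C(268, 2) · (1/2) = 35778/2 = 17889 ≈ 17889.00000.

E[X] = 17889 = 17889.00000.


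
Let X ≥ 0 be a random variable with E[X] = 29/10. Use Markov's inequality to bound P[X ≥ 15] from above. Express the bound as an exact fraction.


μ = E[X] = 29/10, a = 15.
Markov: P[X ≥ 15] ≤ μ/a = (29/10)/15 = 29/150.
Numerically: ≈ 0.1933.
(Since a = 15 > μ = 2.9000, the bound 29/150 is < 1 and informative.)

P[X ≥ 15] ≤ 29/150 ≈ 0.1933.


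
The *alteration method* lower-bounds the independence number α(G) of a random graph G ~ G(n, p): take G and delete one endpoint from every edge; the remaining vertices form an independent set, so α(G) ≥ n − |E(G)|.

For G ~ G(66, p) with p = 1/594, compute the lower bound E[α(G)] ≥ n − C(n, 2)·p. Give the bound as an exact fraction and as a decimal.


E[|E(G)|] = C(66, 2)·p = 2145 · (1/594) = 65/18.
E[α(G)] ≥ n − E[|E(G)|] = 66 − 65/18 = 1123/18.
Numerically: ≈ 62.38889.
(This is only a lower bound; the true E[α(G)] may be larger.)

E[α(G)] ≥ 1123/18 ≈ 62.38889.


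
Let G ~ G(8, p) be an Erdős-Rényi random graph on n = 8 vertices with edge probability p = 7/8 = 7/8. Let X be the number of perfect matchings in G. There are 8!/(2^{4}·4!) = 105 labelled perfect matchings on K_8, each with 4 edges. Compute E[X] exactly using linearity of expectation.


K_8 has 8!/(2^{4}·4!) = 105 labelled perfect matchings.
For each such perfect matching H, let X_H = 1 if all 4 edges of H are present in G. Then P[X_H = 1] = p^{4} = (7/8)^{4} = 2401/4096.
Summing the indicators: E[X] = Σ_H E[X_H] = 105 · p^{4} = 105 · 2401/4096 = 252105/4096.
Numerically: E[X] ≈ 61.5491.

E[X] = 105 · (7/8)^{4} = 252105/4096 ≈ 61.5491.


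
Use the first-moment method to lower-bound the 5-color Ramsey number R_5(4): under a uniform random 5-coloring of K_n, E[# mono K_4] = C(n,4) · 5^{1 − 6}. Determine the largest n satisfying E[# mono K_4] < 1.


We need C(n, 4) · 5^{1 − 6} < 1, i.e. C(n, 4) < 5^{6 − 1} = 3125.
Check values of n near the boundary:
  n = 12: C(12, 4) = 495; 495 < 3125? YES
  n = 13: C(13, 4) = 715; 715 < 3125? YES
  n = 14: C(14, 4) = 1001; 1001 < 3125? YES
  n = 15: C(15, 4) = 1365; 1365 < 3125? YES
  n = 16: C(16, 4) = 1820; 1820 < 3125? YES
  n = 17: C(17, 4) = 2380; 2380 < 3125? YES
  n = 18: C(18, 4) = 3060; 3060 < 3125? YES
  n = 19: C(19, 4) = 3876; 3876 < 3125? NO
  n = 20: C(20, 4) = 4845; 4845 < 3125? NO
The largest n with C(n, 4) < 3125 is n = 18 (where E[X] = 612/625 ≈ 0.979200). Hence R_5(4) > 18, i.e. R_5(4) ≥ 19.

Largest n = 18; hence R_5(4) > 18.


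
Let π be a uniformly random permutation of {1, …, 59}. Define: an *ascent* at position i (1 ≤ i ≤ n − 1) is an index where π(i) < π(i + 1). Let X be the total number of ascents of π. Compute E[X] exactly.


Write X = Σ X_I over i = 1, …, 58, with X_I the indicator of one ascent.
There are 58 indicators.
For each fixed i, the pair (π(i), π(i+1)) is a uniformly random ordered pair of distinct values from {1, …, 59}; by symmetry P[π(i) < π(i+1)] = 1/2.
By linearity: E[X] = 58 · (1/2) = (59 − 1) · (1/2) = 29 ≈ 29.000000.

E[X] = 29 = 29.000000.


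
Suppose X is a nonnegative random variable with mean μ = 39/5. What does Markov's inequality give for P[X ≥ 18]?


μ = E[X] = 39/5, a = 18.
Markov: P[X ≥ 18] ≤ μ/a = (39/5)/18 = 13/30.
Numerically: ≈ 0.433333.
(Since a = 18 > μ = 7.800000, the bound 13/30 is < 1 and informative.)

P[X ≥ 18] ≤ 13/30 ≈ 0.433333.


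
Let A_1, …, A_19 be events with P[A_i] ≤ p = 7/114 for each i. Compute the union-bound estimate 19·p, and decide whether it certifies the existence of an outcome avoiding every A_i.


Union bound: P[∪_{i=1}^{19} A_i] ≤ Σ_i P[A_i] ≤ 19·p = 19·(7/114) = 7/6.
Numerically: 7/6 ≈ 1.1667.
Is 7/6 < 1? NO.
Since the bound 7/6 is ≥ 1, the union bound is uninformative here; it does NOT by itself certify existence.

19·p = 7/6 ≈ 1.1667; existence NOT certified by the union bound.


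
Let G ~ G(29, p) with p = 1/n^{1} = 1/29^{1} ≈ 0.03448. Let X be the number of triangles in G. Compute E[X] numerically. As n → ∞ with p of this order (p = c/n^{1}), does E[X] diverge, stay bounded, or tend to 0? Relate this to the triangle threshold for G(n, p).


Number of potential triangles: C(29, 3) = 3654.
Each occurs with probability p³ ≈ (0.03448)³ ≈ 4.100209e-05.
By linearity: E[X] = C(29, 3)·p³ ≈ 3654 · 4.100209e-05 ≈ 0.1498.
Here α = 1, so p = 1/n is exactly at the triangle threshold p ~ 1/n. Asymptotically E[X] → c³/6 = 1³/6 = 1/6 ≈ 0.1667, a bounded constant. In this regime the triangle count is asymptotically Poisson(c³/6).

E[X] ≈ 0.1498; in regime p = Θ(1/n^{1}) E[X] stays bounded (at the triangle threshold p ~ 1/n).


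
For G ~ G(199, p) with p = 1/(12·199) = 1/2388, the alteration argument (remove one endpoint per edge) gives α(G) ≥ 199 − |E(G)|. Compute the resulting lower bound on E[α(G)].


E[|E(G)|] = C(199, 2)·p = 19701 · (1/2388) = 33/4.
E[α(G)] ≥ n − E[|E(G)|] = 199 − 33/4 = 763/4.
Numerically: ≈ 190.75000.
(This is only a lower bound; the true E[α(G)] may be larger.)

E[α(G)] ≥ 763/4 ≈ 190.75000.


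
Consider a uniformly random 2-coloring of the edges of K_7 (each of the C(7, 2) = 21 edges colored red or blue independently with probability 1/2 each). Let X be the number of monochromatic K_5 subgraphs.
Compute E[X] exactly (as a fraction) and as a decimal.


Let X = Σ_S X_S over the C(7, 5) = 21 subsets S of size 5, where X_S = 1 if the K_5 on S is monochromatic.
For a fixed S, the K_5 on S has C(5, 2) = 10 edges. P[all 10 edges red] = (1/2)^10, and likewise for blue, so P[monochromatic] = 2·(1/2)^10 = 2^{1 − 10} = 1/512.
By linearity: E[X] = C(7, 5) · 2^{1 − 10} = 21 · 1/512 = 21/512.
Numerically: E[X] ≈ 0.0410.

E[X] = C(7,5)·2^(1−C(5,2)) = 21/512 ≈ 0.0410.


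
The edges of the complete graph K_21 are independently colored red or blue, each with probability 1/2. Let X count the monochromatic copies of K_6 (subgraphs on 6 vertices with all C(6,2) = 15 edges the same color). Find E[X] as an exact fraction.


Let X = Σ_S X_S over the C(21, 6) = 54264 subsets S of size 6, where X_S = 1 if the K_6 on S is monochromatic.
For a fixed S, the K_6 on S has C(6, 2) = 15 edges. P[all 15 edges red] = (1/2)^15, and likewise for blue, so P[monochromatic] = 2·(1/2)^15 = 2^{1 − 15} = 1/16384.
By linearity: E[X] = C(21, 6) · 2^{1 − 15} = 54264 · 1/16384 = 6783/2048.
Numerically: E[X] ≈ 3.312.

E[X] = C(21,6)·2^(1−C(6,2)) = 6783/2048 ≈ 3.312.


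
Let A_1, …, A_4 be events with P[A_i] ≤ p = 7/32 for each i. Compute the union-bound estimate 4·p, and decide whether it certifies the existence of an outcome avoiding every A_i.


Union bound: P[∪_{i=1}^{4} A_i] ≤ Σ_i P[A_i] ≤ 4·p = 4·(7/32) = 7/8.
Numerically: 7/8 ≈ 0.8750000.
Is 7/8 < 1? YES.
Since P[∪ A_i] ≤ 7/8 < 1, the complement has P[∩ A_i^c] ≥ 1 − 7/8 = 1/8 > 0, so some outcome avoids every A_i.

4·p = 7/8 ≈ 0.8750000; existence CERTIFIED by the union bound.


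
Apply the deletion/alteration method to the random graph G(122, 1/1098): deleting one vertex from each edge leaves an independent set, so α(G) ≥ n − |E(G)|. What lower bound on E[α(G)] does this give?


E[|E(G)|] = C(122, 2)·p = 7381 · (1/1098) = 121/18.
E[α(G)] ≥ n − E[|E(G)|] = 122 − 121/18 = 2075/18.
Numerically: ≈ 115.27778.
(This is only a lower bound; the true E[α(G)] may be larger.)

E[α(G)] ≥ 2075/18 ≈ 115.27778.


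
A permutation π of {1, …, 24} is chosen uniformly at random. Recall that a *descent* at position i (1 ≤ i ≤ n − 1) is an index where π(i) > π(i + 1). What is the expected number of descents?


Write X = Σ X_I over i = 1, …, 23, with X_I the indicator of one descent.
There are 23 indicators.
For each fixed i, the pair (π(i), π(i+1)) is a uniformly random ordered pair of distinct values from {1, …, 24}; by symmetry P[π(i) > π(i+1)] = 1/2.
By linearity: E[X] = 23 · (1/2) = (24 − 1) · (1/2) = 23/2 ≈ 11.500000.

E[X] = 23/2 = 11.500000.


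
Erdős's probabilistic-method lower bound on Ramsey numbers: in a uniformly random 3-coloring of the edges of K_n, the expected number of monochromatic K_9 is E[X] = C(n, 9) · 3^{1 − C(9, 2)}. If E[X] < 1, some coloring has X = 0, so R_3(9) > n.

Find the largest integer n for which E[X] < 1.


We need C(n, 9) · 3^{1 − 36} < 1, i.e. C(n, 9) < 3^{36 − 1} = 50031545098999707.
Check values of n near the boundary:
  n = 295: C(295, 9) = 41221140106119260; 41221140106119260 < 50031545098999707? YES
  n = 296: C(296, 9) = 42513789098994080; 42513789098994080 < 50031545098999707? YES
  n = 297: C(297, 9) = 43842345008337645; 43842345008337645 < 50031545098999707? YES
  n = 298: C(298, 9) = 45207677551849890; 45207677551849890 < 50031545098999707? YES
  n = 299: C(299, 9) = 46610674441390059; 46610674441390059 < 50031545098999707? YES
  n = 300: C(300, 9) = 48052241692154700; 48052241692154700 < 50031545098999707? YES
  n = 301: C(301, 9) = 49533303936090975; 49533303936090975 < 50031545098999707? YES
  n = 302: C(302, 9) = 51054804739588650; 51054804739588650 < 50031545098999707? NO
  n = 303: C(303, 9) = 52617706925494425; 52617706925494425 < 50031545098999707? NO
  n = 304: C(304, 9) = 54222992899492560; 54222992899492560 < 50031545098999707? NO
The largest n with C(n, 9) < 50031545098999707 is n = 301 (where E[X] = 16511101312030325/16677181699666569 ≈ 0.990). Hence R_3(9) > 301, i.e. R_3(9) ≥ 302.

Largest n = 301; hence R_3(9) > 301.


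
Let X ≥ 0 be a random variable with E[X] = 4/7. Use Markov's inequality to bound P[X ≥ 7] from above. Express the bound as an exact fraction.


μ = E[X] = 4/7, a = 7.
Markov: P[X ≥ 7] ≤ μ/a = (4/7)/7 = 4/49.
Numerically: ≈ 0.08163.
(Since a = 7 > μ = 0.57143, the bound 4/49 is < 1 and informative.)

P[X ≥ 7] ≤ 4/49 ≈ 0.08163.


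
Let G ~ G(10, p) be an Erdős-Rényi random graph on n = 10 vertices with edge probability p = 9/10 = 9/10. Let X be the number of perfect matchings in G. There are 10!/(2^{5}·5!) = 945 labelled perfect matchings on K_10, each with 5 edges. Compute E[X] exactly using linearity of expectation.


K_10 has 10!/(2^{5}·5!) = 945 labelled perfect matchings.
For each such perfect matching H, let X_H = 1 if all 5 edges of H are present in G. Then P[X_H = 1] = p^{5} = (9/10)^{5} = 59049/100000.
By linearity: E[X] = Σ_H E[X_H] = 945 · p^{5} = 945 · 59049/100000 = 11160261/20000.
Numerically: E[X] ≈ 558.

E[X] = 945 · (9/10)^{5} = 11160261/20000 ≈ 558.


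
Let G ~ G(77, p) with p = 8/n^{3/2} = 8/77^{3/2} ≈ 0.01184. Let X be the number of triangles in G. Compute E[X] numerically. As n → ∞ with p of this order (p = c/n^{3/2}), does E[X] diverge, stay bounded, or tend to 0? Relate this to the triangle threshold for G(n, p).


Number of potential triangles: C(77, 3) = 73150.
Each occurs with probability p³ ≈ (0.01184)³ ≈ 1.6598227e-06.
By linearity: E[X] = C(77, 3)·p³ ≈ 73150 · 1.6598227e-06 ≈ 0.12142.
Since α = 3/2 > 1, p = c/n^{3/2} = o(1/n) is below the triangle threshold p ~ 1/n. Asymptotically E[X] ~ (c³/6)·n^{3(1−α)} = (8³/6)·n^{-1.5} → 0, so by Markov's inequality G has no triangles w.h.p.

E[X] ≈ 0.12142; in regime p = Θ(1/n^{3/2}) E[X] tends to 0 (below the triangle threshold p ~ 1/n).


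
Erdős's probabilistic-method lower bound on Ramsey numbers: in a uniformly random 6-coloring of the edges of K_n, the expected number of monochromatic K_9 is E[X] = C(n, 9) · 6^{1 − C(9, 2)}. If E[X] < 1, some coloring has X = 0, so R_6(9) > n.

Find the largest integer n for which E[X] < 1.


We need C(n, 9) · 6^{1 − 36} < 1, i.e. C(n, 9) < 6^{36 − 1} = 1719070799748422591028658176.
Check values of n near the boundary:
  n = 4407: C(4407, 9) = 1713856532599459170657070050; 1713856532599459170657070050 < 1719070799748422591028658176? YES
  n = 4408: C(4408, 9) = 1717362945146264156457459600; 1717362945146264156457459600 < 1719070799748422591028658176? YES
  n = 4409: C(4409, 9) = 1720875732988608787686577131; 1720875732988608787686577131 < 1719070799748422591028658176? NO
The largest n with C(n, 9) < 1719070799748422591028658176 is n = 4408 (where E[X] = 35778394690547169926197075/35813974994758803979763712 ≈ 0.999). Hence R_6(9) > 4408, i.e. R_6(9) ≥ 4409.

Largest n = 4408; hence R_6(9) > 4408.


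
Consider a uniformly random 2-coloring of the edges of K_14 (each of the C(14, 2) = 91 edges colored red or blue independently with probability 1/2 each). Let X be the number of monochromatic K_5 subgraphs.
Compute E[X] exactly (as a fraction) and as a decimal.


Let X = Σ_S X_S over the C(14, 5) = 2002 subsets S of size 5, where X_S = 1 if the K_5 on S is monochromatic.
For a fixed S, the K_5 on S has C(5, 2) = 10 edges. P[all 10 edges red] = (1/2)^10, and likewise for blue, so P[monochromatic] = 2·(1/2)^10 = 2^{1 − 10} = 1/512.
Summing: E[X] = C(14, 5) · 2^{1 − 10} = 2002 · 1/512 = 1001/256.
Numerically: E[X] ≈ 3.910.

E[X] = C(14,5)·2^(1−C(5,2)) = 1001/256 ≈ 3.910.


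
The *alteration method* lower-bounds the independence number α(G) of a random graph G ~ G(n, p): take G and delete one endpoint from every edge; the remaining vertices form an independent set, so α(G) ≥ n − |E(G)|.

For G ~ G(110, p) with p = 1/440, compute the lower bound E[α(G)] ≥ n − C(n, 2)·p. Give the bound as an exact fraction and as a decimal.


E[|E(G)|] = C(110, 2)·p = 5995 · (1/440) = 109/8.
E[α(G)] ≥ n − E[|E(G)|] = 110 − 109/8 = 771/8.
Numerically: ≈ 96.375.
(This is only a lower bound; the true E[α(G)] may be larger.)

E[α(G)] ≥ 771/8 ≈ 96.375.


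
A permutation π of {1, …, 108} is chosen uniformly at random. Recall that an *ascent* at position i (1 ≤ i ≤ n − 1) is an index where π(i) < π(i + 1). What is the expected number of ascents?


Write X = Σ X_I over i = 1, …, 107, with X_I the indicator of one ascent.
There are 107 indicators.
For each fixed i, the pair (π(i), π(i+1)) is a uniformly random ordered pair of distinct values from {1, …, 108}; by symmetry P[π(i) < π(i+1)] = 1/2.
By linearity: E[X] = 107 · (1/2) = (108 − 1) · (1/2) = 107/2 ≈ 53.500.

E[X] = 107/2 = 53.500.


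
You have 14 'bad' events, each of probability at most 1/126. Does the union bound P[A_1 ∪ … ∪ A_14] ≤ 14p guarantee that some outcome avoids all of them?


Union bound: P[∪_{i=1}^{14} A_i] ≤ Σ_i P[A_i] ≤ 14·p = 14·(1/126) = 1/9.
Numerically: 1/9 ≈ 0.111.
Is 1/9 < 1? YES.
Since P[∪ A_i] ≤ 1/9 < 1, the complement has P[∩ A_i^c] ≥ 1 − 1/9 = 8/9 > 0, so some outcome avoids every A_i.

14·p = 1/9 ≈ 0.111; existence CERTIFIED by the union bound.


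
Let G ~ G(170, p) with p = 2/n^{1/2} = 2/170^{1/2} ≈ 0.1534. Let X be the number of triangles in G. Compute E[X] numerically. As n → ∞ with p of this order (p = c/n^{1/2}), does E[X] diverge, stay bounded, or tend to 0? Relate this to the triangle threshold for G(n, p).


Number of potential triangles: C(170, 3) = 804440.
Each occurs with probability p³ ≈ (0.1534)³ ≈ 3.609247e-03.
By linearity: E[X] = C(170, 3)·p³ ≈ 804440 · 3.609247e-03 ≈ 2903.4227.
Since α = 1/2 < 1, p = c/n^{1/2} ≫ 1/n is above the triangle threshold p ~ 1/n. Asymptotically E[X] ~ (c³/6)·n^{3(1−α)} = (2³/6)·n^{1.5} → ∞; triangles are abundant w.h.p.

E[X] ≈ 2903.4227; in regime p = Θ(1/n^{1/2}) E[X] diverges (above the triangle threshold p ~ 1/n).


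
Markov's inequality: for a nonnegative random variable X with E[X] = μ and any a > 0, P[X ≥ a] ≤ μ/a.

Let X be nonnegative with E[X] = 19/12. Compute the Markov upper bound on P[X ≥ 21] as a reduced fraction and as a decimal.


μ = E[X] = 19/12, a = 21.
Markov: P[X ≥ 21] ≤ μ/a = (19/12)/21 = 19/252.
Numerically: ≈ 0.075397.
(Since a = 21 > μ = 1.583333, the bound 19/252 is < 1 and informative.)

P[X ≥ 21] ≤ 19/252 ≈ 0.075397.


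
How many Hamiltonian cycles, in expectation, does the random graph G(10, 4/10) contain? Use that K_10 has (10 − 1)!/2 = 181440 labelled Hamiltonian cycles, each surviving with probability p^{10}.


K_10 has (10 − 1)!/2 = 181440 labelled Hamiltonian cycles.
For each such Hamiltonian cycle H, let X_H = 1 if all 10 edges of H are present in G. Then P[X_H = 1] = p^{10} = (2/5)^{10} = 1024/9765625.
By linearity: E[X] = Σ_H E[X_H] = 181440 · p^{10} = 181440 · 1024/9765625 = 37158912/1953125.
Numerically: E[X] ≈ 19.0254.

E[X] = 181440 · (2/5)^{10} = 37158912/1953125 ≈ 19.0254.


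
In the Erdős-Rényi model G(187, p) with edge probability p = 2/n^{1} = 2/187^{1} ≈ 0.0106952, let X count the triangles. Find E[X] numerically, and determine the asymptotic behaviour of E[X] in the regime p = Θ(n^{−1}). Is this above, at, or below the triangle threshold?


Number of potential triangles: C(187, 3) = 1072445.
Each occurs with probability p³ ≈ (0.0106952)³ ≈ 1.22339068e-06.
By linearity: E[X] = C(187, 3)·p³ ≈ 1072445 · 1.22339068e-06 ≈ 1.312019.
Here α = 1, so p = 2/n is exactly at the triangle threshold p ~ 1/n. Asymptotically E[X] → c³/6 = 2³/6 = 4/3 ≈ 1.333333, a bounded constant. In this regime the triangle count is asymptotically Poisson(c³/6).

E[X] ≈ 1.312019; in regime p = Θ(1/n^{1}) E[X] stays bounded (at the triangle threshold p ~ 1/n).


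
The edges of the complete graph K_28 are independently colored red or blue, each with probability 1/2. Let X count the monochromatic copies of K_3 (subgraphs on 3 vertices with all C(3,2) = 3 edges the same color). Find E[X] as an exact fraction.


Let X = Σ_S X_S over the C(28, 3) = 3276 subsets S of size 3, where X_S = 1 if the K_3 on S is monochromatic.
For a fixed S, the K_3 on S has C(3, 2) = 3 edges. P[all 3 edges red] = (1/2)^3, and likewise for blue, so P[monochromatic] = 2·(1/2)^3 = 2^{1 − 3} = 1/4.
Summing: E[X] = C(28, 3) · 2^{1 − 3} = 3276 · 1/4 = 819.
Numerically: E[X] ≈ 819.000.

E[X] = C(28,3)·2^(1−C(3,2)) = 819 ≈ 819.000.


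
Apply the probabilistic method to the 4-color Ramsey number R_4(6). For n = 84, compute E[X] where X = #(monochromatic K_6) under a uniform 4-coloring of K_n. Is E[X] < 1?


E[X] = C(84, 6) · 4^{1 − 15} = 406481544 · 4^{−14} = 406481544/268435456.
As a reduced fraction: E[X] = 50810193/33554432 ≈ 1.514.
Is E[X] < 1? NO.
Since E[X] ≥ 1, the first-moment bound is inconclusive at n = 84; it does NOT by itself certify R_4(6) > 84.

E[X] = 50810193/33554432 ≈ 1.514; E[X] ≥ 1; first-moment method inconclusive here.


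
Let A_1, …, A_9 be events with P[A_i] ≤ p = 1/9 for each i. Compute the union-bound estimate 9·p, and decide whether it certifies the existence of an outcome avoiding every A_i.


Union bound: P[∪_{i=1}^{9} A_i] ≤ Σ_i P[A_i] ≤ 9·p = 9·(1/9) = 1.
Numerically: 1 ≈ 1.0000000.
Is 1 < 1? NO.
Since the bound 1 is ≥ 1, the union bound is uninformative here; it does NOT by itself certify existence.

9·p = 1 ≈ 1.0000000; existence NOT certified by the union bound.


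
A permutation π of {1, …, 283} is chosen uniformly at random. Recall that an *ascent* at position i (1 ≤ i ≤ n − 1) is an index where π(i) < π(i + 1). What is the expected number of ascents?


Write X = Σ X_I over i = 1, …, 282, with X_I the indicator of one ascent.
There are 282 indicators.
For each fixed i, the pair (π(i), π(i+1)) is a uniformly random ordered pair of distinct values from {1, …, 283}; by symmetry P[π(i) < π(i+1)] = 1/2.
By linearity: E[X] = 282 · (1/2) = (283 − 1) · (1/2) = 141 ≈ 141.00000.

E[X] = 141 = 141.00000.


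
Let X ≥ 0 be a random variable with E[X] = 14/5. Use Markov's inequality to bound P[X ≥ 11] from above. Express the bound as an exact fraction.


μ = E[X] = 14/5, a = 11.
Markov: P[X ≥ 11] ≤ μ/a = (14/5)/11 = 14/55.
Numerically: ≈ 0.254545.
(Since a = 11 > μ = 2.800000, the bound 14/55 is < 1 and informative.)

P[X ≥ 11] ≤ 14/55 ≈ 0.254545.


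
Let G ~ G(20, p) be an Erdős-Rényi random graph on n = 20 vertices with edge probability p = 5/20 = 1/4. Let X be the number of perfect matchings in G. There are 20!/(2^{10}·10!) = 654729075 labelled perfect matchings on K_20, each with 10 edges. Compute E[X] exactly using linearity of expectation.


K_20 has 20!/(2^{10}·10!) = 654729075 labelled perfect matchings.
For each such perfect matching H, let X_H = 1 if all 10 edges of H are present in G. Then P[X_H = 1] = p^{10} = (1/4)^{10} = 1/1048576.
Summing the indicators: E[X] = Σ_H E[X_H] = 654729075 · p^{10} = 654729075 · 1/1048576 = 654729075/1048576.
Numerically: E[X] ≈ 624.

E[X] = 654729075 · (1/4)^{10} = 654729075/1048576 ≈ 624.


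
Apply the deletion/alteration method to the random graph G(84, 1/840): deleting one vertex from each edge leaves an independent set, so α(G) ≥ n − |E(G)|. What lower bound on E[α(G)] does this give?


E[|E(G)|] = C(84, 2)·p = 3486 · (1/840) = 83/20.
E[α(G)] ≥ n − E[|E(G)|] = 84 − 83/20 = 1597/20.
Numerically: ≈ 79.8500.
(This is only a lower bound; the true E[α(G)] may be larger.)

E[α(G)] ≥ 1597/20 ≈ 79.8500.


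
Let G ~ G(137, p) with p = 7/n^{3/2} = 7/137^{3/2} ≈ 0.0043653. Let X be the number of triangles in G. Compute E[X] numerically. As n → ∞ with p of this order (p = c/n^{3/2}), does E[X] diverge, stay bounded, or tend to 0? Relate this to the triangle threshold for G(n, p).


Number of potential triangles: C(137, 3) = 419220.
Each occurs with probability p³ ≈ (0.0043653)³ ≈ 8.3186254e-08.
By linearity: E[X] = C(137, 3)·p³ ≈ 419220 · 8.3186254e-08 ≈ 0.03487.
Since α = 3/2 > 1, p = c/n^{3/2} = o(1/n) is below the triangle threshold p ~ 1/n. Asymptotically E[X] ~ (c³/6)·n^{3(1−α)} = (7³/6)·n^{-1.5} → 0, so by Markov's inequality G has no triangles w.h.p.

E[X] ≈ 0.03487; in regime p = Θ(1/n^{3/2}) E[X] tends to 0 (below the triangle threshold p ~ 1/n).


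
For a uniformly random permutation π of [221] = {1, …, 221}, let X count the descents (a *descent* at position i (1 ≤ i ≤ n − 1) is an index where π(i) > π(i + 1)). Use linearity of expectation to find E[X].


Write X = Σ X_I over i = 1, …, 220, with X_I the indicator of one descent.
There are 220 indicators.
For each fixed i, the pair (π(i), π(i+1)) is a uniformly random ordered pair of distinct values from {1, …, 221}; by symmetry P[π(i) > π(i+1)] = 1/2.
By linearity: E[X] = 220 · (1/2) = (221 − 1) · (1/2) = 110 ≈ 110.000.

E[X] = 110 = 110.000.


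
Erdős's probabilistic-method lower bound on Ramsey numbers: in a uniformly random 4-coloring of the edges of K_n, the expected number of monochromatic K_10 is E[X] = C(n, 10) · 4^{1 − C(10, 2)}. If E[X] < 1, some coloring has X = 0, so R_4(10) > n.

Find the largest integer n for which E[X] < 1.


We need C(n, 10) · 4^{1 − 45} < 1, i.e. C(n, 10) < 4^{45 − 1} = 309485009821345068724781056.
Check values of n near the boundary:
  n = 2022: C(2022, 10) = 307870445231474093395937796; 307870445231474093395937796 < 309485009821345068724781056? YES
  n = 2023: C(2023, 10) = 309399856285778485315440716; 309399856285778485315440716 < 309485009821345068724781056? YES
  n = 2024: C(2024, 10) = 310936101848269937576192656; 310936101848269937576192656 < 309485009821345068724781056? NO
  n = 2025: C(2025, 10) = 312479209053472269772600560; 312479209053472269772600560 < 309485009821345068724781056? NO
The largest n with C(n, 10) < 309485009821345068724781056 is n = 2023 (where E[X] = 77349964071444621328860179/77371252455336267181195264 ≈ 0.999725). Hence R_4(10) > 2023, i.e. R_4(10) ≥ 2024.

Largest n = 2023; hence R_4(10) > 2023.


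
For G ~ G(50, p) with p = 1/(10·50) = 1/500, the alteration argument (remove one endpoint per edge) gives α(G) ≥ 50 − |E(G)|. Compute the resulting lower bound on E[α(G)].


E[|E(G)|] = C(50, 2)·p = 1225 · (1/500) = 49/20.
E[α(G)] ≥ n − E[|E(G)|] = 50 − 49/20 = 951/20.
Numerically: ≈ 47.5500.
(This is only a lower bound; the true E[α(G)] may be larger.)

E[α(G)] ≥ 951/20 ≈ 47.5500.


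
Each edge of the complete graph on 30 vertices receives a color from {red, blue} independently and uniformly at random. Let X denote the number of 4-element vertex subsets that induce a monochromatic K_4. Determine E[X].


Let X = Σ_S X_S over the C(30, 4) = 27405 subsets S of size 4, where X_S = 1 if the K_4 on S is monochromatic.
For a fixed S, the K_4 on S has C(4, 2) = 6 edges. P[all 6 edges red] = (1/2)^6, and likewise for blue, so P[monochromatic] = 2·(1/2)^6 = 2^{1 − 6} = 1/32.
Summing: E[X] = C(30, 4) · 2^{1 − 6} = 27405 · 1/32 = 27405/32.
Numerically: E[X] ≈ 856.406.

E[X] = C(30,4)·2^(1−C(4,2)) = 27405/32 ≈ 856.406.


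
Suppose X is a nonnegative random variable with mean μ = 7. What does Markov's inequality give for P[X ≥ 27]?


μ = E[X] = 7, a = 27.
Markov: P[X ≥ 27] ≤ μ/a = (7)/27 = 7/27.
Numerically: ≈ 0.2593.
(Since a = 27 > μ = 7.0000, the bound 7/27 is < 1 and informative.)

P[X ≥ 27] ≤ 7/27 ≈ 0.2593.


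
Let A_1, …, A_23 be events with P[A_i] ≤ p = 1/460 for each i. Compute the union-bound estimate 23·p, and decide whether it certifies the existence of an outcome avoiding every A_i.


Union bound: P[∪_{i=1}^{23} A_i] ≤ Σ_i P[A_i] ≤ 23·p = 23·(1/460) = 1/20.
Numerically: 1/20 ≈ 0.050000.
Is 1/20 < 1? YES.
Since P[∪ A_i] ≤ 1/20 < 1, the complement has P[∩ A_i^c] ≥ 1 − 1/20 = 19/20 > 0, so some outcome avoids every A_i.

23·p = 1/20 ≈ 0.050000; existence CERTIFIED by the union bound.


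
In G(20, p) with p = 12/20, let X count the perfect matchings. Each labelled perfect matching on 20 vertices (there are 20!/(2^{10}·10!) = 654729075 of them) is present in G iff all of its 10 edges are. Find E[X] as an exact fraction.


K_20 has 20!/(2^{10}·10!) = 654729075 labelled perfect matchings.
For each such perfect matching H, let X_H = 1 if all 10 edges of H are present in G. Then P[X_H = 1] = p^{10} = (3/5)^{10} = 59049/9765625.
By linearity: E[X] = Σ_H E[X_H] = 654729075 · p^{10} = 654729075 · 59049/9765625 = 1546443885987/390625.
Numerically: E[X] ≈ 3.9589e+06.

E[X] = 654729075 · (3/5)^{10} = 1546443885987/390625 ≈ 3.9589e+06.


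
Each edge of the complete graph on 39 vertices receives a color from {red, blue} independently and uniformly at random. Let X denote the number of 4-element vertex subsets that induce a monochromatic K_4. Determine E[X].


Let X = Σ_S X_S over the C(39, 4) = 82251 subsets S of size 4, where X_S = 1 if the K_4 on S is monochromatic.
For a fixed S, the K_4 on S has C(4, 2) = 6 edges. P[all 6 edges red] = (1/2)^6, and likewise for blue, so P[monochromatic] = 2·(1/2)^6 = 2^{1 − 6} = 1/32.
Summing: E[X] = C(39, 4) · 2^{1 − 6} = 82251 · 1/32 = 82251/32.
Numerically: E[X] ≈ 2570.344.

E[X] = C(39,4)·2^(1−C(4,2)) = 82251/32 ≈ 2570.344.


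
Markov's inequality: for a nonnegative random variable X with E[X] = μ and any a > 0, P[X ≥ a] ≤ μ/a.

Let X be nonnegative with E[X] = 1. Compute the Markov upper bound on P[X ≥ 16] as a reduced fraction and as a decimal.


μ = E[X] = 1, a = 16.
Markov: P[X ≥ 16] ≤ μ/a = (1)/16 = 1/16.
Numerically: ≈ 0.062.
(Since a = 16 > μ = 1.000, the bound 1/16 is < 1 and informative.)

P[X ≥ 16] ≤ 1/16 ≈ 0.062.


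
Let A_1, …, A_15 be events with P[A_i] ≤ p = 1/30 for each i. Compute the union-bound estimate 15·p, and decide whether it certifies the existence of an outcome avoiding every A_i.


Union bound: P[∪_{i=1}^{15} A_i] ≤ Σ_i P[A_i] ≤ 15·p = 15·(1/30) = 1/2.
Numerically: 1/2 ≈ 0.500.
Is 1/2 < 1? YES.
Since P[∪ A_i] ≤ 1/2 < 1, the complement has P[∩ A_i^c] ≥ 1 − 1/2 = 1/2 > 0, so some outcome avoids every A_i.

15·p = 1/2 ≈ 0.500; existence CERTIFIED by the union bound.


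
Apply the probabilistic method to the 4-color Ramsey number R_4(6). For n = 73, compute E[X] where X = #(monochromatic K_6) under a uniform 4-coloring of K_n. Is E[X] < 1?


E[X] = C(73, 6) · 4^{1 − 15} = 170230452 · 4^{−14} = 170230452/268435456.
As a reduced fraction: E[X] = 42557613/67108864 ≈ 0.634158.
Is E[X] < 1? YES.
Since E[X] < 1, there exists a 4-coloring of K_{73} with no monochromatic K_6; hence R_4(6) > 73.

E[X] = 42557613/67108864 ≈ 0.634158; E[X] < 1, so R_4(6) > 73.


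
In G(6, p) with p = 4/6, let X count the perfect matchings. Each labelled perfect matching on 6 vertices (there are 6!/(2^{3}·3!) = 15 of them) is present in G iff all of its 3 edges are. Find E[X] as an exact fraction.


K_6 has 6!/(2^{3}·3!) = 15 labelled perfect matchings.
For each such perfect matching H, let X_H = 1 if all 3 edges of H are present in G. Then P[X_H = 1] = p^{3} = (2/3)^{3} = 8/27.
By linearity: E[X] = Σ_H E[X_H] = 15 · p^{3} = 15 · 8/27 = 40/9.
Numerically: E[X] ≈ 4.44.

E[X] = 15 · (2/3)^{3} = 40/9 ≈ 4.44.


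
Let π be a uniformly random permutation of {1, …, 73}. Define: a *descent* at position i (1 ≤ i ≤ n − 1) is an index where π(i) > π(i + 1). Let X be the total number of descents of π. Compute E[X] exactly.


Write X = Σ X_I over i = 1, …, 72, with X_I the indicator of one descent.
There are 72 indicators.
For each fixed i, the pair (π(i), π(i+1)) is a uniformly random ordered pair of distinct values from {1, …, 73}; by symmetry P[π(i) > π(i+1)] = 1/2.
By linearity: E[X] = 72 · (1/2) = (73 − 1) · (1/2) = 36 ≈ 36.0000.

E[X] = 36 = 36.0000.


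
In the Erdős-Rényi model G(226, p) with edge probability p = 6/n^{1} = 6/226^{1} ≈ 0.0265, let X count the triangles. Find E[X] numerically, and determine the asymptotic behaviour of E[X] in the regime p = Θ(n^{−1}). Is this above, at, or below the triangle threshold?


Number of potential triangles: C(226, 3) = 1898400.
Each occurs with probability p³ ≈ (0.0265)³ ≈ 1.87124e-05.
By linearity: E[X] = C(226, 3)·p³ ≈ 1898400 · 1.87124e-05 ≈ 35.524.
Here α = 1, so p = 6/n is exactly at the triangle threshold p ~ 1/n. Asymptotically E[X] → c³/6 = 6³/6 = 36 ≈ 36.000, a bounded constant. In this regime the triangle count is asymptotically Poisson(c³/6).

E[X] ≈ 35.524; in regime p = Θ(1/n^{1}) E[X] stays bounded (at the triangle threshold p ~ 1/n).
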